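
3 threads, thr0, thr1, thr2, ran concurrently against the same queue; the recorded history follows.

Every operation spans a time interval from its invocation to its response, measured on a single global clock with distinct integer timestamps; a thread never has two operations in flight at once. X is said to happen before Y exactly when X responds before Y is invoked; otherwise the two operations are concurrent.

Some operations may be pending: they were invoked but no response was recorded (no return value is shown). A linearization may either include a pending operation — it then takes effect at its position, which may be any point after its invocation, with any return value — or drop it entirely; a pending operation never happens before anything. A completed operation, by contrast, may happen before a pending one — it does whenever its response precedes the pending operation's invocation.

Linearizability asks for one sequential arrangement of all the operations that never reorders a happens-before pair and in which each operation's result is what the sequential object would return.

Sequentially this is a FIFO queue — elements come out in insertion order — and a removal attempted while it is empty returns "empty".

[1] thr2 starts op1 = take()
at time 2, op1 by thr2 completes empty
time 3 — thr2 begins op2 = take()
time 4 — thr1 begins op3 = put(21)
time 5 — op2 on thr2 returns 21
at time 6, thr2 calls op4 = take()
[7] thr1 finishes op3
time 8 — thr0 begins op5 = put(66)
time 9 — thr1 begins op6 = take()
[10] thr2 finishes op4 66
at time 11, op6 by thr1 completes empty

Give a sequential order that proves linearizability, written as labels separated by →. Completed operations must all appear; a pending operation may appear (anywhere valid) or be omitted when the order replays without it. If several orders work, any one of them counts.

op1 → op3 → op2 → op5 → op4 → op6

after step 1 (op1 take() → empty): queue <>
after step 2 (op3 put(21)): queue <21>
after step 3 (op2 take() → 21): queue <>
after step 4 (op5 put(66) (pending, included)): queue <66>
after step 5 (op4 take() → 66): queue <>
after step 6 (op6 take() → empty): queue <>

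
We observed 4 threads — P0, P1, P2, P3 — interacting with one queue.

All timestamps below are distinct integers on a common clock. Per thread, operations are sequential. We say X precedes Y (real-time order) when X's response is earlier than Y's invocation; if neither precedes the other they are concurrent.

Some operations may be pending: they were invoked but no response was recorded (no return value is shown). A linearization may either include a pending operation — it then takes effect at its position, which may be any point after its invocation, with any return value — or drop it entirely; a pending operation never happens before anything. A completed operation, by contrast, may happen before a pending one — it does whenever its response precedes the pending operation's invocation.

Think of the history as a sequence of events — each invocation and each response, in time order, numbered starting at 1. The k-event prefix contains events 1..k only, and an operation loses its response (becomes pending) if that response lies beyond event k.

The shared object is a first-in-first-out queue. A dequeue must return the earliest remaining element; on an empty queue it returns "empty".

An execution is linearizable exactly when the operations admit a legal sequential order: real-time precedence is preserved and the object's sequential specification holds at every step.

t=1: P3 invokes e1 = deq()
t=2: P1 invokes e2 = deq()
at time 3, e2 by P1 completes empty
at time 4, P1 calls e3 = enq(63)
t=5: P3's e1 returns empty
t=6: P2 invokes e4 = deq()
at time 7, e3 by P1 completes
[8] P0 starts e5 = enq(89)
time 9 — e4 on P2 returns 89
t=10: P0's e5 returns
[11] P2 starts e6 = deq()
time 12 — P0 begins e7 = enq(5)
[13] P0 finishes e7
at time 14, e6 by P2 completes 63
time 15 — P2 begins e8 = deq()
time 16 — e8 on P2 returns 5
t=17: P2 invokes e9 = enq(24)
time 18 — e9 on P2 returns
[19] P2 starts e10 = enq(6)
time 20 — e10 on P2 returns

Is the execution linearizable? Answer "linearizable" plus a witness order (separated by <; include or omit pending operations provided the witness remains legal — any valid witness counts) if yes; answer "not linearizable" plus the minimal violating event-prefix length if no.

not linearizable — minimal violating prefix: 9 events

the violation lands at event 9, e4's response at time 9: events 1..8 linearize, events 1..9 do not
no legal order exists: 5 real-time-consistent candidates over 4 completed queue operations, all rejected
include/drop combinations of the 1 pending operation (e5) were all tried; none helps
one such order, e1, e2, e3, e4 (pending dropped), breaks at step 4 where e4 deq() → 89 is illegal
one such order, e1, e2, e4, e3 (pending dropped), breaks at step 3 where e4 deq() → 89 is illegal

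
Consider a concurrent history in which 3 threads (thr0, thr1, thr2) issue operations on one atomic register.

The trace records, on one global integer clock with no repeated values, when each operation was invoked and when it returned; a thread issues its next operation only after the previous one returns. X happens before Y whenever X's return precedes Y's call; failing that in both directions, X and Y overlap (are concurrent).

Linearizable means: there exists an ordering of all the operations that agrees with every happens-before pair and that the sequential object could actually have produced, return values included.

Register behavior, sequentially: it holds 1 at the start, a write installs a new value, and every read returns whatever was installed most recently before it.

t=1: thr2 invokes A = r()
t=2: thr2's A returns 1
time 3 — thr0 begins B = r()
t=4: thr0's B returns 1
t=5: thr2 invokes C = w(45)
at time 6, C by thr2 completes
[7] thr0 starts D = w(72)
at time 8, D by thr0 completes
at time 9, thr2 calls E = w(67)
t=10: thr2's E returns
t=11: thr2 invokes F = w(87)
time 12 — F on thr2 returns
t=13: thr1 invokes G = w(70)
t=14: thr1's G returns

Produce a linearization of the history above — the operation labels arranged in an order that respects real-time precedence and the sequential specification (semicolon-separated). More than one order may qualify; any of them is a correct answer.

A; B; C; D; E; F; G

after step 1 (A r() → 1): value 1
after step 2 (B r() → 1): value 1
after step 3 (C w(45)): value 45
after step 4 (D w(72)): value 72
after step 5 (E w(67)): value 67
after step 6 (F w(87)): value 87
after step 7 (G w(70)): value 70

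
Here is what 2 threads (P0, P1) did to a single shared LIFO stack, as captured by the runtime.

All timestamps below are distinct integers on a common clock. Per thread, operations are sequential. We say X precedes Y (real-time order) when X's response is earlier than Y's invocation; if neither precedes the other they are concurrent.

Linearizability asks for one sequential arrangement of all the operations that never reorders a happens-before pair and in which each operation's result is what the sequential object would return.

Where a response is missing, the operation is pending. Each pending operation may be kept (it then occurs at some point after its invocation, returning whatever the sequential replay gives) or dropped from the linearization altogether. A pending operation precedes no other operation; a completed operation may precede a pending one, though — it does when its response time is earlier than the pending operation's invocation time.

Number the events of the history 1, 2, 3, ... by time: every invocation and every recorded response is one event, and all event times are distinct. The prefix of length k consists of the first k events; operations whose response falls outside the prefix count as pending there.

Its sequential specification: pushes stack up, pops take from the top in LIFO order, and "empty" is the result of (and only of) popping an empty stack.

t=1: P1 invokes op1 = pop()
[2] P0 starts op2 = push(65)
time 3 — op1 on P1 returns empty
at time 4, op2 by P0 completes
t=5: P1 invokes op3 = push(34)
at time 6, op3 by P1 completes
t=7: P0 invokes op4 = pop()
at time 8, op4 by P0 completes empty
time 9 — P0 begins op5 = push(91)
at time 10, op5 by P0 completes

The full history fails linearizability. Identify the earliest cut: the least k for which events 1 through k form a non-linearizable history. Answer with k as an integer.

8

a valid linearization of events 1..7 exists, for instance op1, op2, op3:
after step 1 (op1 pop() → empty): stack <>
after step 2 (op2 push(65)): stack <65>
after step 3 (op3 push(34)): stack <65,34>
include event 8 — op4 responding at 8 — and every candidate order breaks
one such order, op1, op2, op3, op4, breaks at step 4 where op4 pop() → empty is illegal
one such order, op2, op1, op3, op4, breaks at step 2 where op1 pop() → empty is illegal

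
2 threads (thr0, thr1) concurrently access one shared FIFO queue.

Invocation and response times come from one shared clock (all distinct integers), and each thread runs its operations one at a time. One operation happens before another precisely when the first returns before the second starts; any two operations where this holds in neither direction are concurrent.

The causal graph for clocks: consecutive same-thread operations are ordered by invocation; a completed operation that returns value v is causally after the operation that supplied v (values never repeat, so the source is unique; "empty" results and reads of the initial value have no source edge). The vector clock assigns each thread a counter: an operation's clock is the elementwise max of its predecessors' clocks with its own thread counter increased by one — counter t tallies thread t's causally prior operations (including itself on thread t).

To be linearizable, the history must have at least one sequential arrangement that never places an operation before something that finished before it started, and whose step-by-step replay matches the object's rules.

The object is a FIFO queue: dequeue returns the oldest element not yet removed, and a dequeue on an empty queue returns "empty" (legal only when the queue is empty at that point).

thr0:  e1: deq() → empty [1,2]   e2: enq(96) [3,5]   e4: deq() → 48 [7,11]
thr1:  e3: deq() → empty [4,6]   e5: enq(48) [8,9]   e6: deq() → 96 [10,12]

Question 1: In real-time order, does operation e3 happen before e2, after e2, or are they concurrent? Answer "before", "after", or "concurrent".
e3 spans [4,6], e2 spans [3,5]
the intervals overlap in both directions

concurrent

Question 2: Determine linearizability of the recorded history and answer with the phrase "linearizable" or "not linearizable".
witness order: e1, e3, e2, e5, e6, e4
1. e1 deq() → empty, leaving queue <>
2. e3 deq() → empty, leaving queue <>
3. e2 enq(96), leaving queue <96>
4. e5 enq(48), leaving queue <96,48>
5. e6 deq() → 96, leaving queue <48>
6. e4 deq() → 48, leaving queue <>

linearizable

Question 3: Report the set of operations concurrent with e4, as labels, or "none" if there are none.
e4 spans [7,11]: anything still running between times 7 and 11 counts as concurrent
e1 [1,2]: before
e2 [3,5]: before
e3 [4,6]: before
e5 [8,9]: concurrent
e6 [10,12]: concurrent

e5, e6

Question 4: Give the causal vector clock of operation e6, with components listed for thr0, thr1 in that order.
e3, invoked 4, has no incoming edges; only thr1's bump applies → (0, 1)
e1, invoked 1, has no incoming edges; only thr0's bump applies → (1, 0)
VC(e5, invoked at 8): max of VC(e3)=(0, 1), then +1 on thread thr1 → (0, 2)
VC(e2, invoked at 3): max of VC(e1)=(1, 0), then +1 on thread thr0 → (2, 0)
VC(e6, invoked at 10): max of VC(e2)=(2, 0), VC(e5)=(0, 2), then +1 on thread thr1 → (2, 3)
VC(e4, invoked at 7): max of VC(e2)=(2, 0), VC(e5)=(0, 2), then +1 on thread thr0 → (3, 2)
target: VC(e6) = (2, 3)

(2, 3)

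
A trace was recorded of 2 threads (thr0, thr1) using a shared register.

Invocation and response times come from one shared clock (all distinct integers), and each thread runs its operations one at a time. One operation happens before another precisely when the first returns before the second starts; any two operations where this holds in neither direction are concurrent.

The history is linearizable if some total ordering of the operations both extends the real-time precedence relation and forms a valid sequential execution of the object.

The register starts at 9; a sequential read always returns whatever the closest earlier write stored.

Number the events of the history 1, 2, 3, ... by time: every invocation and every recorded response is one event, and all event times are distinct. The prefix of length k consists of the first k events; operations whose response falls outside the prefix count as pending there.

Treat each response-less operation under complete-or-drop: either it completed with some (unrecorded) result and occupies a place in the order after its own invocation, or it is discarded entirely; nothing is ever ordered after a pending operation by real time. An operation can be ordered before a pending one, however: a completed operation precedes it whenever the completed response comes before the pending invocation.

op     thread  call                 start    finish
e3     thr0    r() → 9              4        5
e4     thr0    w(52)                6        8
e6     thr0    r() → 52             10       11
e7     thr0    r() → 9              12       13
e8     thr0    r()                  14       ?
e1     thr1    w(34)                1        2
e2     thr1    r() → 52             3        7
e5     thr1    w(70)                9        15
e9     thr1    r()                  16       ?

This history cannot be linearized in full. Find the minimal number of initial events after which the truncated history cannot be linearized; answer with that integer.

one valid order for events 1..4 is e1:
1. e1 w(34), leaving value 34
adding event 5 (e3 responds at 5) leaves no legal real-time order
including or dropping the 1 pending operation (e2) in any combination fails
for example e1, e3 (pending dropped) fails at step 2: e3 r() → 9 is not legal there

5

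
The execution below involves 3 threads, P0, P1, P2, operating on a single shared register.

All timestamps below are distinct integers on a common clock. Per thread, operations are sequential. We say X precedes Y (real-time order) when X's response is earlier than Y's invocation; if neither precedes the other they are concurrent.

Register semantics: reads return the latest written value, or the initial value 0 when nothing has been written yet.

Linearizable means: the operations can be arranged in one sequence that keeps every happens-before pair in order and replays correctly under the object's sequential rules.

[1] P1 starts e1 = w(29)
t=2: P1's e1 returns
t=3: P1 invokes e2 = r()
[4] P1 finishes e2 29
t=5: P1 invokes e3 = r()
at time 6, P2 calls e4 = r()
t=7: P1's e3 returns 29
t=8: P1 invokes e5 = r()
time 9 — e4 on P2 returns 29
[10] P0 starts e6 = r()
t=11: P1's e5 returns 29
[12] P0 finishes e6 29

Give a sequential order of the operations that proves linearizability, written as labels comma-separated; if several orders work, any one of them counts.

e1, e2, e3, e4, e5, e6

after step 1 (e1 w(29)): value 29
after step 2 (e2 r() → 29): value 29
after step 3 (e3 r() → 29): value 29
after step 4 (e4 r() → 29): value 29
after step 5 (e5 r() → 29): value 29
after step 6 (e6 r() → 29): value 29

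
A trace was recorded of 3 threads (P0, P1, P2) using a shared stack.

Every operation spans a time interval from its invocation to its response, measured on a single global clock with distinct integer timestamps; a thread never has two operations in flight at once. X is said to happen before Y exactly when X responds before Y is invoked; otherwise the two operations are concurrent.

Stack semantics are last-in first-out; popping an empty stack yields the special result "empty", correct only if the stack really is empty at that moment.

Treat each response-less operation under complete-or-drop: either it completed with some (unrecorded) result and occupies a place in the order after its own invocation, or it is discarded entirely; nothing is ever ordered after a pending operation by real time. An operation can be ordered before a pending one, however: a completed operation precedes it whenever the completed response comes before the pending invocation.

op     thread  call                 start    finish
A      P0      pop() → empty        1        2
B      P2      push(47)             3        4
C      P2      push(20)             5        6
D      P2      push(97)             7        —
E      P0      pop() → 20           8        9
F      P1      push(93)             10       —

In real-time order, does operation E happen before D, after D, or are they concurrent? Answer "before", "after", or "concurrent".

E spans [8,9], D spans [7,…)
the intervals overlap in both directions

concurrent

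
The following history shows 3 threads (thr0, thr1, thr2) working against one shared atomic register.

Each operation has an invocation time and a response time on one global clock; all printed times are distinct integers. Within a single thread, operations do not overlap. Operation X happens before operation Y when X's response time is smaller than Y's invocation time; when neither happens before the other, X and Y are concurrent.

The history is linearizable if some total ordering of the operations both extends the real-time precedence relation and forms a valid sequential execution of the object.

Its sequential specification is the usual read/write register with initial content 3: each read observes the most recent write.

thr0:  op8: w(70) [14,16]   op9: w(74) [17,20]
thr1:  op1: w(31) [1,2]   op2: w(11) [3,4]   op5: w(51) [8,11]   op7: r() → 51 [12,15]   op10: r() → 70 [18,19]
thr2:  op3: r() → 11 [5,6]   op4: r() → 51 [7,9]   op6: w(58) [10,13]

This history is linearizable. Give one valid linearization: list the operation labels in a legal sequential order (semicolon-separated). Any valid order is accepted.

op1; op2; op3; op5; op4; op7; op6; op8; op10; op9

1. op1 w(31), leaving value 31
2. op2 w(11), leaving value 11
3. op3 r() → 11, leaving value 11
4. op5 w(51), leaving value 51
5. op4 r() → 51, leaving value 51
6. op7 r() → 51, leaving value 51
7. op6 w(58), leaving value 58
8. op8 w(70), leaving value 70
9. op10 r() → 70, leaving value 70
10. op9 w(74), leaving value 74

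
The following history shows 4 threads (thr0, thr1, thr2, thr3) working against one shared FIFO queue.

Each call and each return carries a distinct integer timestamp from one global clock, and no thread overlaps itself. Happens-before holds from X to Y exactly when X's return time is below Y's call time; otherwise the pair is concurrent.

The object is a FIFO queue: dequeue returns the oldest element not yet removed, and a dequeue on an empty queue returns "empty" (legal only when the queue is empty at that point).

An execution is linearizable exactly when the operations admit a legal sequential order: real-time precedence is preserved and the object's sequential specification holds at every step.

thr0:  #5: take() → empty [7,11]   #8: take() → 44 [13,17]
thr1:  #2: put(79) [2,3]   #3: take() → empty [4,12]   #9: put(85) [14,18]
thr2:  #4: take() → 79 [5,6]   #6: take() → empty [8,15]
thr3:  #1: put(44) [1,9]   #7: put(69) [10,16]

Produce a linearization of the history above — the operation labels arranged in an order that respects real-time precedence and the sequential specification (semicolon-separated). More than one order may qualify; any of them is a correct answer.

#2; #4; #3; #5; #1; #8; #6; #7; #9

1. #2 put(79), leaving queue <79>
2. #4 take() → 79, leaving queue <>
3. #3 take() → empty, leaving queue <>
4. #5 take() → empty, leaving queue <>
5. #1 put(44), leaving queue <44>
6. #8 take() → 44, leaving queue <>
7. #6 take() → empty, leaving queue <>
8. #7 put(69), leaving queue <69>
9. #9 put(85), leaving queue <69,85>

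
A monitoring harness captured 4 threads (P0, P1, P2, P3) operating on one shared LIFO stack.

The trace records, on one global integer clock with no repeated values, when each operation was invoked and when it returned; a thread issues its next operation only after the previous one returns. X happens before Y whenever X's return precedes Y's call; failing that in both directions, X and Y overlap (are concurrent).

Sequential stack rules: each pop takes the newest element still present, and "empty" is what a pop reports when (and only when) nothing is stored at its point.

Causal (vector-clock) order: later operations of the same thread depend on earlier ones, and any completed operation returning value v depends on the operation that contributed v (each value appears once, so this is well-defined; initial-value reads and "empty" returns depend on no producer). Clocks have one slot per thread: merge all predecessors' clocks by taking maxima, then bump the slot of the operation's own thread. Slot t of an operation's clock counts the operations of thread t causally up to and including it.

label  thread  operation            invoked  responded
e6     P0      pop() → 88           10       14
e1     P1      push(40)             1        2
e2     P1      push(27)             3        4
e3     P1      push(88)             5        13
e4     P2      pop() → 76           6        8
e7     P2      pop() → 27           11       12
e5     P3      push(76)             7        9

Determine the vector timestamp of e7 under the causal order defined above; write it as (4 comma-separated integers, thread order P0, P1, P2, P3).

(0, 2, 2, 1)

no predecessors for e5 (invoked 7): P3 increments from zero → (0, 0, 0, 1)
no predecessors for e1 (invoked 1): P1 increments from zero → (0, 1, 0, 0)
invoked at 6, e4 merges VC(e5)=(0, 0, 0, 1) and bumps P2's slot → (0, 0, 1, 1)
invoked at 3, e2 merges VC(e1)=(0, 1, 0, 0) and bumps P1's slot → (0, 2, 0, 0)
invoked at 5, e3 merges VC(e2)=(0, 2, 0, 0) and bumps P1's slot → (0, 3, 0, 0)
invoked at 10, e6 merges VC(e3)=(0, 3, 0, 0) and bumps P0's slot → (1, 3, 0, 0)
invoked at 11, e7 merges VC(e2)=(0, 2, 0, 0), VC(e4)=(0, 0, 1, 1) and bumps P2's slot → (0, 2, 2, 1)
target: VC(e7) = (0, 2, 2, 1)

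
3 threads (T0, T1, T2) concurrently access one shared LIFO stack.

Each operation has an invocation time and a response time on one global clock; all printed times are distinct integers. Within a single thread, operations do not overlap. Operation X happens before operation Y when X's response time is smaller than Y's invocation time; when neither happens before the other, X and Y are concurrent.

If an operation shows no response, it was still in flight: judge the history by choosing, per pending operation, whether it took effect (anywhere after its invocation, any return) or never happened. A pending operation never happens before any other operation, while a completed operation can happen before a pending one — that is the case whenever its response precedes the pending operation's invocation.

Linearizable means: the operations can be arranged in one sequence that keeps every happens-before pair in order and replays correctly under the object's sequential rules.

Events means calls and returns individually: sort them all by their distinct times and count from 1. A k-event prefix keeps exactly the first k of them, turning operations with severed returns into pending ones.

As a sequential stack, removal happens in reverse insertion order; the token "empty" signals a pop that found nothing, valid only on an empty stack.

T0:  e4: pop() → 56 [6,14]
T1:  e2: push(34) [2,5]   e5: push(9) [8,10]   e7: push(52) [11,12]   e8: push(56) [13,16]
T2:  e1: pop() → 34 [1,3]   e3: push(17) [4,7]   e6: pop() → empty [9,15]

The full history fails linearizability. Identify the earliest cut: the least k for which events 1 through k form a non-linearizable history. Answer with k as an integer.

15

one valid order for events 1..14 is e2, e1, e3, e5, e6, e7, e8, e4:
step 1: e2 push(34) — stack <34>
step 2: e1 pop() → 34 — stack <>
step 3: e3 push(17) — stack <17>
step 4: e5 push(9) — stack <17,9>
step 5: e6 pop() (pending, included) — stack <17>
step 6: e7 push(52) — stack <17,52>
step 7: e8 push(56) (pending, included) — stack <17,52,56>
step 8: e4 pop() → 56 — stack <17,52>
adding event 15 (e6 responds at 15) leaves no legal real-time order
including or dropping the 1 pending operation (e8) in any combination fails
sample order e1, e2, e3, e4, e5, e6, e7 (pending dropped) stalls at step 1 — e1 pop() → 34 has no legal effect
sample order e1, e2, e3, e4, e5, e7, e6 (pending dropped) stalls at step 1 — e1 pop() → 34 has no legal effect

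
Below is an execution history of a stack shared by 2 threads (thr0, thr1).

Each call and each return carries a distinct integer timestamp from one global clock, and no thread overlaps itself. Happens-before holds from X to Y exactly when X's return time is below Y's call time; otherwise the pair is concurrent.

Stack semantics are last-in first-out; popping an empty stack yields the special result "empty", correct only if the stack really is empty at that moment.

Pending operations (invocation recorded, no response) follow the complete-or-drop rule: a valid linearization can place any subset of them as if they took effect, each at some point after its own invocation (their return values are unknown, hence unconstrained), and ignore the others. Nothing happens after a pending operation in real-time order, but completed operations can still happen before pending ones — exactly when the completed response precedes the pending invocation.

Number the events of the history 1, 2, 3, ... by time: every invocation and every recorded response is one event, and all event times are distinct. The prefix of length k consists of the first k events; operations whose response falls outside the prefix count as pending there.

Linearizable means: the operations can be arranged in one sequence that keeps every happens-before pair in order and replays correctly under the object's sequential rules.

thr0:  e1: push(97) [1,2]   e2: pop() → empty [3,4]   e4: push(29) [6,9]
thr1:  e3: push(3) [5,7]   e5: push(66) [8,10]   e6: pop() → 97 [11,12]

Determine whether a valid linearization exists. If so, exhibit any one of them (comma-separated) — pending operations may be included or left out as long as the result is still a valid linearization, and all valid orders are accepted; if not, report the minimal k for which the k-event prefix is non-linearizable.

not linearizable — minimal violating prefix: 4 events

the violation lands at event 4, e2's response at time 4: events 1..3 linearize, events 1..4 do not
exhaustive check: the 2 completed stack ops admit one real-time order; illegal
for example e1, e2 fails at step 2: e2 pop() → empty is not legal there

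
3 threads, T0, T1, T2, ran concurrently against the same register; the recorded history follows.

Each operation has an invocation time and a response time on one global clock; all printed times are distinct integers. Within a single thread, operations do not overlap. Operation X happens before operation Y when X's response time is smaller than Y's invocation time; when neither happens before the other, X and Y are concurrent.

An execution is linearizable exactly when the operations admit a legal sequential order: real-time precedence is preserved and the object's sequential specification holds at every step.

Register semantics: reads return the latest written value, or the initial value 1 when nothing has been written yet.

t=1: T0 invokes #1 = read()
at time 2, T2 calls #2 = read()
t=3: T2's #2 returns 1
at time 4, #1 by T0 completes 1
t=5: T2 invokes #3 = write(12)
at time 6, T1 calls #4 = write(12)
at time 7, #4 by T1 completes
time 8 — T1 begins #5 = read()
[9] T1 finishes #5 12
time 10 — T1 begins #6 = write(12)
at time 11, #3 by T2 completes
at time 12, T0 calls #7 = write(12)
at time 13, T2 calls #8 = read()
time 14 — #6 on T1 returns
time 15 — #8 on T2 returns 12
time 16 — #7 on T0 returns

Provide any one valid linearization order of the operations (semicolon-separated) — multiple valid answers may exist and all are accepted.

after step 1 (#1 read() → 1): value 1
after step 2 (#2 read() → 1): value 1
after step 3 (#3 write(12)): value 12
after step 4 (#4 write(12)): value 12
after step 5 (#5 read() → 12): value 12
after step 6 (#6 write(12)): value 12
after step 7 (#7 write(12)): value 12
after step 8 (#8 read() → 12): value 12

#1; #2; #3; #4; #5; #6; #7; #8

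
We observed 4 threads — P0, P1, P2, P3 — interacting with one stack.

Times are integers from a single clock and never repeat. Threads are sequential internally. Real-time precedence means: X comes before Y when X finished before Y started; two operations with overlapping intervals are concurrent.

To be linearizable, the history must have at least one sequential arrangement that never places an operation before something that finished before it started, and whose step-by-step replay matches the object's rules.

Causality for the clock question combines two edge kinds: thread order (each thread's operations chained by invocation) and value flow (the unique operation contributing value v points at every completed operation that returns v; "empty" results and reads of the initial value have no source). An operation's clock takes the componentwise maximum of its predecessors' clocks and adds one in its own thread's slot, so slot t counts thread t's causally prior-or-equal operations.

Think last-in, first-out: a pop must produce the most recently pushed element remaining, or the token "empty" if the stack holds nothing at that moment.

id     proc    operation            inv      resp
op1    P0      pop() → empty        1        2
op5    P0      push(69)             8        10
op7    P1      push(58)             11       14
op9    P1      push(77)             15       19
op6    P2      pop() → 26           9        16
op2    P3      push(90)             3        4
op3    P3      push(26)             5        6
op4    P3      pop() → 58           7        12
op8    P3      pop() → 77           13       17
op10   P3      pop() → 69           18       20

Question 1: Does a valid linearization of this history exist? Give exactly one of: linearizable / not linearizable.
one valid linearization: op1, op2, op3, op6, op5, op7, op4, op9, op8, op10
step 1: op1 pop() → empty — stack <>
step 2: op2 push(90) — stack <90>
step 3: op3 push(26) — stack <90,26>
step 4: op6 pop() → 26 — stack <90>
step 5: op5 push(69) — stack <90,69>
step 6: op7 push(58) — stack <90,69,58>
step 7: op4 pop() → 58 — stack <90,69>
step 8: op9 push(77) — stack <90,69,77>
step 9: op8 pop() → 77 — stack <90,69>
step 10: op10 pop() → 69 — stack <90>

linearizable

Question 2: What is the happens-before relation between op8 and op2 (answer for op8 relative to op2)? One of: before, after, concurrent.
op8 spans [13,17], op2 spans [3,4]
resp(op2)=4 < inv(op8)=13

after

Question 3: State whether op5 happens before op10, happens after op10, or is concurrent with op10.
op5 spans [8,10], op10 spans [18,20]
resp(op5)=10 < inv(op10)=18

before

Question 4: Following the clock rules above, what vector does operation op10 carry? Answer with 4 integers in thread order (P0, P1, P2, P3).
no predecessors for op2 (invoked 3): P3 increments from zero → (0, 0, 0, 1)
no predecessors for op7 (invoked 11): P1 increments from zero → (0, 1, 0, 0)
no predecessors for op1 (invoked 1): P0 increments from zero → (1, 0, 0, 0)
merge at op3 (invoked 5): VC(op2)=(0, 0, 0, 1), own-thread bump on P3 → (0, 0, 0, 2)
merge at op9 (invoked 15): VC(op7)=(0, 1, 0, 0), own-thread bump on P1 → (0, 2, 0, 0)
merge at op5 (invoked 8): VC(op1)=(1, 0, 0, 0), own-thread bump on P0 → (2, 0, 0, 0)
merge at op6 (invoked 9): VC(op3)=(0, 0, 0, 2), own-thread bump on P2 → (0, 0, 1, 2)
merge at op4 (invoked 7): VC(op3)=(0, 0, 0, 2), VC(op7)=(0, 1, 0, 0), own-thread bump on P3 → (0, 1, 0, 3)
merge at op8 (invoked 13): VC(op4)=(0, 1, 0, 3), VC(op9)=(0, 2, 0, 0), own-thread bump on P3 → (0, 2, 0, 4)
merge at op10 (invoked 18): VC(op5)=(2, 0, 0, 0), VC(op8)=(0, 2, 0, 4), own-thread bump on P3 → (2, 2, 0, 5)
target: VC(op10) = (2, 2, 0, 5)

(2, 2, 0, 5)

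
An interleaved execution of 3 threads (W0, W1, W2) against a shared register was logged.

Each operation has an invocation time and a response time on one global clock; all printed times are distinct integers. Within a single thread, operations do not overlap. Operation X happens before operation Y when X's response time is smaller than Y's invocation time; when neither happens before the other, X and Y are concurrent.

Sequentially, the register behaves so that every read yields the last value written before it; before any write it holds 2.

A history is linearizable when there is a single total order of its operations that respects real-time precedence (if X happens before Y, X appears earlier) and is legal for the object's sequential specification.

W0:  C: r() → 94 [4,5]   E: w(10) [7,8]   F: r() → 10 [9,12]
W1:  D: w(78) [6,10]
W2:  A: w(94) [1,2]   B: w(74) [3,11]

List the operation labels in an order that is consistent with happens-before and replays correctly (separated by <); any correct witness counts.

after step 1 (A w(94)): value 94
after step 2 (C r() → 94): value 94
after step 3 (B w(74)): value 74
after step 4 (D w(78)): value 78
after step 5 (E w(10)): value 10
after step 6 (F r() → 10): value 10

A < C < B < D < E < F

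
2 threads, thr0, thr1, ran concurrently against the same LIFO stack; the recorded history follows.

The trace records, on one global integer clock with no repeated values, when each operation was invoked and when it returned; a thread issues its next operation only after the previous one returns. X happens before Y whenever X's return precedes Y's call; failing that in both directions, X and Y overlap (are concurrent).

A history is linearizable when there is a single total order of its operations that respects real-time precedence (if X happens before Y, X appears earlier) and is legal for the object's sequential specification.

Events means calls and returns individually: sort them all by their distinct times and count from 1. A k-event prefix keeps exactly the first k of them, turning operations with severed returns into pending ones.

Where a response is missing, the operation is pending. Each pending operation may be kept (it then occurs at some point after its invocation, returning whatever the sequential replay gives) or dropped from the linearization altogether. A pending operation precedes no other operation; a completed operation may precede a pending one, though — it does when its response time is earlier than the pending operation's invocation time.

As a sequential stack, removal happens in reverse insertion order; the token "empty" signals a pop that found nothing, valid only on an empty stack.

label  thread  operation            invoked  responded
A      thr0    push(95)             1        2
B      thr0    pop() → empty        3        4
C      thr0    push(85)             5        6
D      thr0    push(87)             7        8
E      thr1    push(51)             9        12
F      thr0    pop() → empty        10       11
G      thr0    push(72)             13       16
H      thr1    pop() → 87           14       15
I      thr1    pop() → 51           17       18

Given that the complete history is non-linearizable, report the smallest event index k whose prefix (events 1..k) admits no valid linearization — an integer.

4

events 1..3 are linearizable; a witness order is A:
after step 1 (A push(95)): stack <95>
include event 4 — B responding at 4 — and every candidate order breaks
one such order, A, B, breaks at step 2 where B pop() → empty is illegal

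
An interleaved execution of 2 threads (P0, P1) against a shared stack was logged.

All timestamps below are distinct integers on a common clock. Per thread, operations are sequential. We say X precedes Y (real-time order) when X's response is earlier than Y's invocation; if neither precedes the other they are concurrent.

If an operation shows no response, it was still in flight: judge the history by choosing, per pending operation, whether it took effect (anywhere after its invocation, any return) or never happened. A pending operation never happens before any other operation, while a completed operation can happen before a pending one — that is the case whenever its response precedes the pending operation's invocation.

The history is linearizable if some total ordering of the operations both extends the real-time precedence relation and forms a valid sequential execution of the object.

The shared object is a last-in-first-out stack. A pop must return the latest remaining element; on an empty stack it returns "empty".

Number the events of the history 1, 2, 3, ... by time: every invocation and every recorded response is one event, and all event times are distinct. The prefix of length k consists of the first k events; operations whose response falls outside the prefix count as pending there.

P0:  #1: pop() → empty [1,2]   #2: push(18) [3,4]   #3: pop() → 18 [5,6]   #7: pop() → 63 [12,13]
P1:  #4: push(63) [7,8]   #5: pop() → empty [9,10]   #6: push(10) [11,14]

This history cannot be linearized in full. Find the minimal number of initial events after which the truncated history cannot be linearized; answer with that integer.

a valid linearization of events 1..9 exists, for instance #1, #2, #3, #4:
1. #1 pop() → empty, leaving stack <>
2. #2 push(18), leaving stack <18>
3. #3 pop() → 18, leaving stack <>
4. #4 push(63), leaving stack <63>
at event 10 (#5's time-10 response) nothing linearizes any more
one such order, #1, #2, #3, #4, #5, breaks at step 5 where #5 pop() → empty is illegal

10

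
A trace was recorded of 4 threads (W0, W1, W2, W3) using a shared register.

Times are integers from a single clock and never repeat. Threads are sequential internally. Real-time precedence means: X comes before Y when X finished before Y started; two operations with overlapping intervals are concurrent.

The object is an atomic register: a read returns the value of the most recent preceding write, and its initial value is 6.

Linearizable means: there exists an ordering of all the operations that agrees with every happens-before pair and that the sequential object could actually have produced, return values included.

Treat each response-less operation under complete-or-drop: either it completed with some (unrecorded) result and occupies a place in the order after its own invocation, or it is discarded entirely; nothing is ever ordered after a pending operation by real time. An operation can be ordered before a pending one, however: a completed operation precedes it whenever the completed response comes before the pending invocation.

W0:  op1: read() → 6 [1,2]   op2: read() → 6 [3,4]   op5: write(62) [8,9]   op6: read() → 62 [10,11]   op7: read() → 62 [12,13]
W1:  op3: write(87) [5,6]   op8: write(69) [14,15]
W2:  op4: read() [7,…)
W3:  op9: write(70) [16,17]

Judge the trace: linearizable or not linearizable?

linearizable

one valid linearization: op1, op2, op3, op4, op5, op6, op7, op8, op9
1. op1 read() → 6, leaving value 6
2. op2 read() → 6, leaving value 6
3. op3 write(87), leaving value 87
4. op4 read() (pending, included), leaving value 87
5. op5 write(62), leaving value 62
6. op6 read() → 62, leaving value 62
7. op7 read() → 62, leaving value 62
8. op8 write(69), leaving value 69
9. op9 write(70), leaving value 70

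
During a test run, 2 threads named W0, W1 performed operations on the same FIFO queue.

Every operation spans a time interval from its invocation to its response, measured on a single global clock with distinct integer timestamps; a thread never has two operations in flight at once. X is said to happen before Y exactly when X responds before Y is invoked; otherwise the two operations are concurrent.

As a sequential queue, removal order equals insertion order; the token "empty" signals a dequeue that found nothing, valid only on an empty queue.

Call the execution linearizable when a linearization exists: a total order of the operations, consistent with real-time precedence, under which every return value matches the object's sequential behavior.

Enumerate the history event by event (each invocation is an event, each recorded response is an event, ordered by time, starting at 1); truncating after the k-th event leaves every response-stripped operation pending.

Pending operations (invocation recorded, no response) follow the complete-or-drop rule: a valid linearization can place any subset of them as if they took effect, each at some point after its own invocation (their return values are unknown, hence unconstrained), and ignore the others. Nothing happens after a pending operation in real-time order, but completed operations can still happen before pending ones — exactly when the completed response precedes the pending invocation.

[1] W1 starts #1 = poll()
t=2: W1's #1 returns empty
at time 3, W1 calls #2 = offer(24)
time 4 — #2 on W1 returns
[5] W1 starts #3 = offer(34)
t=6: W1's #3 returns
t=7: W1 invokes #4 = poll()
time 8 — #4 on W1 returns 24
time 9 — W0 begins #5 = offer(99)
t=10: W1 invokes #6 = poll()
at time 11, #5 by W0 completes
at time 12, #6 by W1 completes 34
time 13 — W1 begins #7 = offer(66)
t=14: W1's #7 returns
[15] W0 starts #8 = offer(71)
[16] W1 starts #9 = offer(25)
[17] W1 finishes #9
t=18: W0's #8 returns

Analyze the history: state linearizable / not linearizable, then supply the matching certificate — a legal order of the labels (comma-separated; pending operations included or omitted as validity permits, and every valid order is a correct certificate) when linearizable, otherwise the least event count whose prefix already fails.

linearizable — witness: #1, #2, #3, #4, #5, #6, #7, #8, #9

after step 1 (#1 poll() → empty): queue <>
after step 2 (#2 offer(24)): queue <24>
after step 3 (#3 offer(34)): queue <24,34>
after step 4 (#4 poll() → 24): queue <34>
after step 5 (#5 offer(99)): queue <34,99>
after step 6 (#6 poll() → 34): queue <99>
after step 7 (#7 offer(66)): queue <99,66>
after step 8 (#8 offer(71)): queue <99,66,71>
after step 9 (#9 offer(25)): queue <99,66,71,25>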